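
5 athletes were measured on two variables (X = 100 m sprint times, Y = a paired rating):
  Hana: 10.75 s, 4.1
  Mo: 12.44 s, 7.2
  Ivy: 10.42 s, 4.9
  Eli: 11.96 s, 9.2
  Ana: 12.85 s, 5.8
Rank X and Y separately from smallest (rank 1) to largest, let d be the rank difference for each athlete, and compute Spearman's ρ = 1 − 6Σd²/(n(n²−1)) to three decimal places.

0.500

Ranks of variable 1: 2, 4, 1, 3, 5
Ranks of variable 2: 1, 4, 2, 5, 3
d = r₁ − r₂: 1, 0, -1, -2, 2
d²: 1, 0, 1, 4, 4; Σd² = 10
ρ = 1 − 6·10/(5·24) = 1 − 60/120 = 0.500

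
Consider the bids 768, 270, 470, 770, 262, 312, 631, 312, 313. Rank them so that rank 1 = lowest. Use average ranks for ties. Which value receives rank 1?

262

Sorted (ascending): 262, 270, 312, 312, 313, 470, 631, 768, 770
The 2 values of 312 occupy positions 3–4 → average rank (3+4)/2 = 3.5.
Rank 1 → value 262.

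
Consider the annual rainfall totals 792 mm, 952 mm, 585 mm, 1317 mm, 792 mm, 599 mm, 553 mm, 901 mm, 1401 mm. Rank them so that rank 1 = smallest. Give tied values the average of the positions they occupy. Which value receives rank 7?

952

Sorted (ascending): 553, 585, 599, 792, 792, 901, 952, 1317, 1401
The 2 values of 792 occupy positions 4–5 → average rank (4+5)/2 = 4.5.
Rank 7 → value 952.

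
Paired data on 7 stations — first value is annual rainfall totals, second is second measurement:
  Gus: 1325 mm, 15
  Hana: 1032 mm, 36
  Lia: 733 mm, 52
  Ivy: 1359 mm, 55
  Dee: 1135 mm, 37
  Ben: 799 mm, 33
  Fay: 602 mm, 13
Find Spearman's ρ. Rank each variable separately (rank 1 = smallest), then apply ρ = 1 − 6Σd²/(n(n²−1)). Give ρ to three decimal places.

0.429

Ranks of variable 1: 6, 4, 2, 7, 5, 3, 1
Ranks of variable 2: 2, 4, 6, 7, 5, 3, 1
d = r₁ − r₂: 4, 0, -4, 0, 0, 0, 0
d²: 16, 0, 16, 0, 0, 0, 0; Σd² = 32
ρ = 1 − 6·32/(7·48) = 1 − 192/336 = 0.429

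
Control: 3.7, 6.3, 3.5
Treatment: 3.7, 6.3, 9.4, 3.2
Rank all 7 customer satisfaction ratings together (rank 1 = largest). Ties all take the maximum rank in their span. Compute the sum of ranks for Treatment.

Sorted (descending): 9.4, 6.3, 6.3, 3.7, 3.7, 3.5, 3.2
The 2 values of 6.3 occupy positions 2–3 → each gets rank 3.
The 2 values of 3.7 occupy positions 4–5 → each gets rank 5.
Treatment values → pooled ranks: 3.7→5, 6.3→3, 9.4→1, 3.2→7
Rank sum = 5 + 3 + 1 + 7 = 16

16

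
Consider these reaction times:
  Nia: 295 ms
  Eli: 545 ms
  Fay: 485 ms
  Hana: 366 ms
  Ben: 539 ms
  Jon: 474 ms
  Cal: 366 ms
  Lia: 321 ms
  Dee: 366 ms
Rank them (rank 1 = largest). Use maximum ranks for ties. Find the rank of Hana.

Sorted (descending): 545, 539, 485, 474, 366, 366, 366, 321, 295
The 3 values of 366 occupy positions 5–7 → each gets rank 7.
Hana has value 366 ms → rank 7.

7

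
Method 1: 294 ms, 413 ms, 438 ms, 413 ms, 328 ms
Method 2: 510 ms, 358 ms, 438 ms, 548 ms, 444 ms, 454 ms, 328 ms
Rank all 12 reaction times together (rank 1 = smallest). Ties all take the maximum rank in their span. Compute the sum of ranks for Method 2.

Sorted (ascending): 294, 328, 328, 358, 413, 413, 438, 438, 444, 454, 510, 548
The 2 values of 328 occupy positions 2–3 → each gets rank 3.
The 2 values of 413 occupy positions 5–6 → each gets rank 6.
The 2 values of 438 occupy positions 7–8 → each gets rank 8.
Method 2 values → pooled ranks: 510→11, 358→4, 438→8, 548→12, 444→9, 454→10, 328→3
Rank sum = 11 + 4 + 8 + 12 + 9 + 10 + 3 = 57

57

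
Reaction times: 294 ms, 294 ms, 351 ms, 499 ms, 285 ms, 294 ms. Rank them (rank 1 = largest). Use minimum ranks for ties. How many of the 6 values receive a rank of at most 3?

5

Sorted (descending): 499, 351, 294, 294, 294, 285
The 3 values of 294 occupy positions 3–5 → each gets rank 3.
Ranks ≤ 3: {1, 2, 3, 3, 3} → 5 values.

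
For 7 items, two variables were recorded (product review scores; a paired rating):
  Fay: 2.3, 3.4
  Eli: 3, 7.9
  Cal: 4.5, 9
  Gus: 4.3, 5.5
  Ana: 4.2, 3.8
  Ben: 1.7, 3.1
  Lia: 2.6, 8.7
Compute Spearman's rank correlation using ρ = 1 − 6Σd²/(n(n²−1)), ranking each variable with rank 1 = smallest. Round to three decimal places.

Ranks of variable 1: 2, 4, 7, 6, 5, 1, 3
Ranks of variable 2: 2, 5, 7, 4, 3, 1, 6
d = r₁ − r₂: 0, -1, 0, 2, 2, 0, -3
d²: 0, 1, 0, 4, 4, 0, 9; Σd² = 18
ρ = 1 − 6·18/(7·48) = 1 − 108/336 = 0.679

0.679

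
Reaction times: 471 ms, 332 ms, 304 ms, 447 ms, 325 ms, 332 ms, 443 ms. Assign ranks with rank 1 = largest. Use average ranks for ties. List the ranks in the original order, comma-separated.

1, 4.5, 7, 2, 6, 4.5, 3

Sorted (descending): 471, 447, 443, 332, 332, 325, 304
The 2 values of 332 occupy positions 4–5 → average rank (4+5)/2 = 4.5.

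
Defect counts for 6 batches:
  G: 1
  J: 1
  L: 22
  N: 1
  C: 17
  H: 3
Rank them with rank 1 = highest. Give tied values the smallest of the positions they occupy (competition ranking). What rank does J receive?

Sorted (descending): 22, 17, 3, 1, 1, 1
The 3 values of 1 occupy positions 4–6 → each gets rank 4.
J has value 1 → rank 4.

4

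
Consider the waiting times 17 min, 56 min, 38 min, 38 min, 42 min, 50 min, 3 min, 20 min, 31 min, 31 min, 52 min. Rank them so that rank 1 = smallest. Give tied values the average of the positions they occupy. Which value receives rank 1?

3

Sorted (ascending): 3, 17, 20, 31, 31, 38, 38, 42, 50, 52, 56
The 2 values of 31 occupy positions 4–5 → average rank (4+5)/2 = 4.5.
The 2 values of 38 occupy positions 6–7 → average rank (6+7)/2 = 6.5.
Rank 1 → value 3.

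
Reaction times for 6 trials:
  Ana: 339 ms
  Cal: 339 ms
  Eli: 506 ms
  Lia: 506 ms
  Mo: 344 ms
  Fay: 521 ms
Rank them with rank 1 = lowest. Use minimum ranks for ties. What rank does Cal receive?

1

Sorted (ascending): 339, 339, 344, 506, 506, 521
The 2 values of 339 occupy positions 1–2 → each gets rank 1.
The 2 values of 506 occupy positions 4–5 → each gets rank 4.
Cal has value 339 ms → rank 1.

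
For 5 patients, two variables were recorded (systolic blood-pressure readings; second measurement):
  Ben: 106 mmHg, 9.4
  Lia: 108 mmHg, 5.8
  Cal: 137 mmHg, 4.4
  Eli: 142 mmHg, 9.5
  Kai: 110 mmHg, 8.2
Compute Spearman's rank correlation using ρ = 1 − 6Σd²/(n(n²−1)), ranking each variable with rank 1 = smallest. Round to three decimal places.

Ranks of variable 1: 1, 2, 4, 5, 3
Ranks of variable 2: 4, 2, 1, 5, 3
d = r₁ − r₂: -3, 0, 3, 0, 0
d²: 9, 0, 9, 0, 0; Σd² = 18
ρ = 1 − 6·18/(5·24) = 1 − 108/120 = 0.100

0.100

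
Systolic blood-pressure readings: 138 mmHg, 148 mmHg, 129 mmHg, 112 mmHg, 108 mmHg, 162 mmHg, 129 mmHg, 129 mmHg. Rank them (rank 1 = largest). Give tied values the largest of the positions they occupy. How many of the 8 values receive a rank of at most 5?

Sorted (descending): 162, 148, 138, 129, 129, 129, 112, 108
The 3 values of 129 occupy positions 4–6 → each gets rank 6.
Ranks ≤ 5: {1, 2, 3} → 3 values.

3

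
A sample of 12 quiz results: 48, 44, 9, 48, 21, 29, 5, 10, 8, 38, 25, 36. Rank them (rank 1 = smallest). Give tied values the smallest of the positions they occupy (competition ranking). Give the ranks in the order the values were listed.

11, 10, 3, 11, 5, 7, 1, 4, 2, 9, 6, 8

Sorted (ascending): 5, 8, 9, 10, 21, 25, 29, 36, 38, 44, 48, 48
The 2 values of 48 occupy positions 11–12 → each gets rank 11.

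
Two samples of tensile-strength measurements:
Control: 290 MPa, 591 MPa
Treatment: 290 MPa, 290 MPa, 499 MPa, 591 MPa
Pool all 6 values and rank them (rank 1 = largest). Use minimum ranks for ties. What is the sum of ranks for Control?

Sorted (descending): 591, 591, 499, 290, 290, 290
The 2 values of 591 occupy positions 1–2 → each gets rank 1.
The 3 values of 290 occupy positions 4–6 → each gets rank 4.
Control values → pooled ranks: 290→4, 591→1
Rank sum = 4 + 1 = 5

5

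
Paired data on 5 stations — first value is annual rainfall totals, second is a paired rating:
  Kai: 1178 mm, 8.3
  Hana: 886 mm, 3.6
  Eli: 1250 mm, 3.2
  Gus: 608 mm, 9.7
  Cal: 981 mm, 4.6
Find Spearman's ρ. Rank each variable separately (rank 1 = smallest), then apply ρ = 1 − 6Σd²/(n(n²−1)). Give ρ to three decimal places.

-0.600

Ranks of variable 1: 4, 2, 5, 1, 3
Ranks of variable 2: 4, 2, 1, 5, 3
d = r₁ − r₂: 0, 0, 4, -4, 0
d²: 0, 0, 16, 16, 0; Σd² = 32
ρ = 1 − 6·32/(5·24) = 1 − 192/120 = -0.600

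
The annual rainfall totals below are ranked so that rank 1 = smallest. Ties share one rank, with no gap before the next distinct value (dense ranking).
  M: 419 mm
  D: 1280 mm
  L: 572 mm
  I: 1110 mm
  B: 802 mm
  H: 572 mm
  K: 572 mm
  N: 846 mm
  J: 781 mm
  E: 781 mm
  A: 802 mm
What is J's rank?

Sorted (ascending): 419, 572, 572, 572, 781, 781, 802, 802, 846, 1110, 1280
The 3 values of 572 share dense rank 2.
The 2 values of 781 share dense rank 3.
The 2 values of 802 share dense rank 4.
Remaining distinct values take the next consecutive integers.
J has value 781 mm → rank 3.

3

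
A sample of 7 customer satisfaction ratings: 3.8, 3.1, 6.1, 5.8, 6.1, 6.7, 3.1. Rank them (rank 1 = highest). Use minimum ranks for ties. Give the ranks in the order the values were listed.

Sorted (descending): 6.7, 6.1, 6.1, 5.8, 3.8, 3.1, 3.1
The 2 values of 6.1 occupy positions 2–3 → each gets rank 2.
The 2 values of 3.1 occupy positions 6–7 → each gets rank 6.

5, 6, 2, 4, 2, 1, 6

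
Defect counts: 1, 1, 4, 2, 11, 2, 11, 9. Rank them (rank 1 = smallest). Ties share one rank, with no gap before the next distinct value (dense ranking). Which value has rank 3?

4

Sorted (ascending): 1, 1, 2, 2, 4, 9, 11, 11
The 2 values of 1 share dense rank 1.
The 2 values of 2 share dense rank 2.
The 2 values of 11 share dense rank 5.
Remaining distinct values take the next consecutive integers.
Rank 3 → value 4.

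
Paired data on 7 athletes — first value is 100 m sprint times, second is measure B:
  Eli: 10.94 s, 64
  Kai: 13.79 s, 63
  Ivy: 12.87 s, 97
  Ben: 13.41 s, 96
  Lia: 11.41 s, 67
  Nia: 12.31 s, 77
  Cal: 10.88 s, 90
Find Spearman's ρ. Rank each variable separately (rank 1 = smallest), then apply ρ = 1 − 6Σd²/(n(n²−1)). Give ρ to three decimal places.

0.000

Ranks of variable 1: 2, 7, 5, 6, 3, 4, 1
Ranks of variable 2: 2, 1, 7, 6, 3, 4, 5
d = r₁ − r₂: 0, 6, -2, 0, 0, 0, -4
d²: 0, 36, 4, 0, 0, 0, 16; Σd² = 56
ρ = 1 − 6·56/(7·48) = 1 − 336/336 = 0.000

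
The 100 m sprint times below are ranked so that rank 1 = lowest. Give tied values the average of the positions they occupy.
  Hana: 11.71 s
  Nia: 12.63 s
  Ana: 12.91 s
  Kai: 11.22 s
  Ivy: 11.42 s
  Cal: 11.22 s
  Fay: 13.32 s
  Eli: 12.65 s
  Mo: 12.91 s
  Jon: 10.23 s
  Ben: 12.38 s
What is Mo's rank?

Sorted (ascending): 10.23, 11.22, 11.22, 11.42, 11.71, 12.38, 12.63, 12.65, 12.91, 12.91, 13.32
The 2 values of 11.22 occupy positions 2–3 → average rank (2+3)/2 = 2.5.
The 2 values of 12.91 occupy positions 9–10 → average rank (9+10)/2 = 9.5.
Mo has value 12.91 s → rank 9.5.

9.5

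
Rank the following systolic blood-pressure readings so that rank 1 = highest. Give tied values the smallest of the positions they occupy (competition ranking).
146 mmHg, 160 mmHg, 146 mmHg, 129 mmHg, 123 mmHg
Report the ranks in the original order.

Sorted (descending): 160, 146, 146, 129, 123
The 2 values of 146 occupy positions 2–3 → each gets rank 2.

2, 1, 2, 4, 5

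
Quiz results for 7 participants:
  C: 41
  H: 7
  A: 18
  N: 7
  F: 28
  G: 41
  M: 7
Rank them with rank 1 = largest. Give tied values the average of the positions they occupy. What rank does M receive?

Sorted (descending): 41, 41, 28, 18, 7, 7, 7
The 2 values of 41 occupy positions 1–2 → average rank (1+2)/2 = 1.5.
The 3 values of 7 occupy positions 5–7 → average rank 6.
M has value 7 → rank 6.

6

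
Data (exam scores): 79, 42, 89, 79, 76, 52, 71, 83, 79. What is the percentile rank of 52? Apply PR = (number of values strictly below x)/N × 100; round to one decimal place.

N = 9.
Strictly below 52: 1. Equal to 52: 1.
PR = 1/9 × 100 = 11.1

11.1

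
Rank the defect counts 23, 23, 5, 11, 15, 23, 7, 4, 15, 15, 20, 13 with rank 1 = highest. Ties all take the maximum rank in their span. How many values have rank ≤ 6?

Sorted (descending): 23, 23, 23, 20, 15, 15, 15, 13, 11, 7, 5, 4
The 3 values of 23 occupy positions 1–3 → each gets rank 3.
The 3 values of 15 occupy positions 5–7 → each gets rank 7.
Ranks ≤ 6: {3, 3, 3, 4} → 4 values.

4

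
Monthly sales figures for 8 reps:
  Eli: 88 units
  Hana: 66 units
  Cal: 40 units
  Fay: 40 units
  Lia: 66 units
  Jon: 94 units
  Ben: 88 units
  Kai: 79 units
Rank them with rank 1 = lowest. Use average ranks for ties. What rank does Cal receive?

Sorted (ascending): 40, 40, 66, 66, 79, 88, 88, 94
The 2 values of 40 occupy positions 1–2 → average rank (1+2)/2 = 1.5.
The 2 values of 66 occupy positions 3–4 → average rank (3+4)/2 = 3.5.
The 2 values of 88 occupy positions 6–7 → average rank (6+7)/2 = 6.5.
Cal has value 40 units → rank 1.5.

1.5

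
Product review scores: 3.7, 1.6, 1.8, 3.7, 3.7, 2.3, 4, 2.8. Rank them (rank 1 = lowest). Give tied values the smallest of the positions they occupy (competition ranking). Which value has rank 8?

4

Sorted (ascending): 1.6, 1.8, 2.3, 2.8, 3.7, 3.7, 3.7, 4
The 3 values of 3.7 occupy positions 5–7 → each gets rank 5.
Rank 8 → value 4.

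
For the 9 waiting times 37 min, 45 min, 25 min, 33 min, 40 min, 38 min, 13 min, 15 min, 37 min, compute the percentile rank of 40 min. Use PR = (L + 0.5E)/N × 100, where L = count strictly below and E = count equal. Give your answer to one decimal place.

83.3

N = 9.
Strictly below 40: 7. Equal to 40: 1.
PR = (7 + 0.5·1)/9 × 100 = 83.3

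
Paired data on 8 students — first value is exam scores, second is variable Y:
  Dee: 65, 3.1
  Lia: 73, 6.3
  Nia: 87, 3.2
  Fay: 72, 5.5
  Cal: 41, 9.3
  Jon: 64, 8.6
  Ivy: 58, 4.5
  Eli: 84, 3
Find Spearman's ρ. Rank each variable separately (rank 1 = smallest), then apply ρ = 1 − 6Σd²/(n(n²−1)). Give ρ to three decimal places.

Ranks of variable 1: 4, 6, 8, 5, 1, 3, 2, 7
Ranks of variable 2: 2, 6, 3, 5, 8, 7, 4, 1
d = r₁ − r₂: 2, 0, 5, 0, -7, -4, -2, 6
d²: 4, 0, 25, 0, 49, 16, 4, 36; Σd² = 134
ρ = 1 − 6·134/(8·63) = 1 − 804/504 = -0.595

-0.595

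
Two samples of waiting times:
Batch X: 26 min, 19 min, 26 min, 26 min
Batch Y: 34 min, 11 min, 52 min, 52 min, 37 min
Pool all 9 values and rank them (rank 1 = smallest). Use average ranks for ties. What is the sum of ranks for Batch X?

Sorted (ascending): 11, 19, 26, 26, 26, 34, 37, 52, 52
The 3 values of 26 occupy positions 3–5 → average rank 4.
The 2 values of 52 occupy positions 8–9 → average rank (8+9)/2 = 8.5.
Batch X values → pooled ranks: 26→4, 19→2, 26→4, 26→4
Rank sum = 4 + 2 + 4 + 4 = 14

14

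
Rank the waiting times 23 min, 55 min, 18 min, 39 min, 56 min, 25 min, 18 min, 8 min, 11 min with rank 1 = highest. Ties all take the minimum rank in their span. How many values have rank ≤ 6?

Sorted (descending): 56, 55, 39, 25, 23, 18, 18, 11, 8
The 2 values of 18 occupy positions 6–7 → each gets rank 6.
Ranks ≤ 6: {1, 2, 3, 4, 5, 6, 6} → 7 values.

7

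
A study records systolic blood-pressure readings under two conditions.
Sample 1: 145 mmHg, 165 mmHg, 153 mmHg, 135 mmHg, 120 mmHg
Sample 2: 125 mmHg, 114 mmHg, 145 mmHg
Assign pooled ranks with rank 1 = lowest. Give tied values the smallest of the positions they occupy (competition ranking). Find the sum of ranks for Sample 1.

Sorted (ascending): 114, 120, 125, 135, 145, 145, 153, 165
The 2 values of 145 occupy positions 5–6 → each gets rank 5.
Sample 1 values → pooled ranks: 145→5, 165→8, 153→7, 135→4, 120→2
Rank sum = 5 + 8 + 7 + 4 + 2 = 26

26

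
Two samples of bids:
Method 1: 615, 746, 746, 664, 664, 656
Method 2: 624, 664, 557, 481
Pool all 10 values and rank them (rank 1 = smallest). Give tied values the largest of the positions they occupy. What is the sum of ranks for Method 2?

15

Sorted (ascending): 481, 557, 615, 624, 656, 664, 664, 664, 746, 746
The 3 values of 664 occupy positions 6–8 → each gets rank 8.
The 2 values of 746 occupy positions 9–10 → each gets rank 10.
Method 2 values → pooled ranks: 624→4, 664→8, 557→2, 481→1
Rank sum = 4 + 8 + 2 + 1 = 15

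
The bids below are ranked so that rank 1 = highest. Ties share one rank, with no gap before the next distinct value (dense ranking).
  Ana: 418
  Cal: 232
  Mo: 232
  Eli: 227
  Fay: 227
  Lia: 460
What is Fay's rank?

4

Sorted (descending): 460, 418, 232, 232, 227, 227
The 2 values of 232 share dense rank 3.
The 2 values of 227 share dense rank 4.
Remaining distinct values take the next consecutive integers.
Fay has value 227 → rank 4.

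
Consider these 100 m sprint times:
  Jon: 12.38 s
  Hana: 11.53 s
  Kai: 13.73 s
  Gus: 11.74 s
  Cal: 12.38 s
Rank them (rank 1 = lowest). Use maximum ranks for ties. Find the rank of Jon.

Sorted (ascending): 11.53, 11.74, 12.38, 12.38, 13.73
The 2 values of 12.38 occupy positions 3–4 → each gets rank 4.
Jon has value 12.38 s → rank 4.

4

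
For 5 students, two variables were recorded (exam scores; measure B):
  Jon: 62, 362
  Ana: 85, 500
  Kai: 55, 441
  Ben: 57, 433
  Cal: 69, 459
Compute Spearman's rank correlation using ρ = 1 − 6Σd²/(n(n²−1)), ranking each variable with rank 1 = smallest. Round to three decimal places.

0.600

Ranks of variable 1: 3, 5, 1, 2, 4
Ranks of variable 2: 1, 5, 3, 2, 4
d = r₁ − r₂: 2, 0, -2, 0, 0
d²: 4, 0, 4, 0, 0; Σd² = 8
ρ = 1 − 6·8/(5·24) = 1 − 48/120 = 0.600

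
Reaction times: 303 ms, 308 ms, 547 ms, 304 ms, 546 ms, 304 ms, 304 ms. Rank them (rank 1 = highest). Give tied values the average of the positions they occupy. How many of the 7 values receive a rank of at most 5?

6

Sorted (descending): 547, 546, 308, 304, 304, 304, 303
The 3 values of 304 occupy positions 4–6 → average rank 5.
Ranks ≤ 5: {1, 2, 3, 5, 5, 5} → 6 values.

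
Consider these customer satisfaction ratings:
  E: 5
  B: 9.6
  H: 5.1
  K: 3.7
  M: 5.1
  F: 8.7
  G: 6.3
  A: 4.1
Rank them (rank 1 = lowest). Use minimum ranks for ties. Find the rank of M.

4

Sorted (ascending): 3.7, 4.1, 5, 5.1, 5.1, 6.3, 8.7, 9.6
The 2 values of 5.1 occupy positions 4–5 → each gets rank 4.
M has value 5.1 → rank 4.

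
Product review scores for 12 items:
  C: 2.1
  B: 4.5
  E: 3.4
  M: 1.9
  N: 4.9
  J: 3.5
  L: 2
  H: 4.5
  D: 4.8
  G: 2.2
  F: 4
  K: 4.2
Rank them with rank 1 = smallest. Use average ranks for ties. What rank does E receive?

5

Sorted (ascending): 1.9, 2, 2.1, 2.2, 3.4, 3.5, 4, 4.2, 4.5, 4.5, 4.8, 4.9
The 2 values of 4.5 occupy positions 9–10 → average rank (9+10)/2 = 9.5.
E has value 3.4 → rank 5.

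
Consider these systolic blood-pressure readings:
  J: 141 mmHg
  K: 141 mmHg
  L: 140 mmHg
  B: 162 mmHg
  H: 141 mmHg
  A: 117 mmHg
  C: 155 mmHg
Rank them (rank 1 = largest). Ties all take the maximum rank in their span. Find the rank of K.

5

Sorted (descending): 162, 155, 141, 141, 141, 140, 117
The 3 values of 141 occupy positions 3–5 → each gets rank 5.
K has value 141 mmHg → rank 5.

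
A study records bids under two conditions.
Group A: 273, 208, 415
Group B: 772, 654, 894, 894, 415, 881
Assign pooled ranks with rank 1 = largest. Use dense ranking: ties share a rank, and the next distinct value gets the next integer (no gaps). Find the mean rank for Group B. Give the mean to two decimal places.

2.67

Sorted (descending): 894, 894, 881, 772, 654, 415, 415, 273, 208
The 2 values of 894 share dense rank 1.
The 2 values of 415 share dense rank 5.
Remaining distinct values take the next consecutive integers.
Group B values → pooled ranks: 772→3, 654→4, 894→1, 894→1, 415→5, 881→2
Mean rank = (3 + 4 + 1 + 1 + 5 + 2) / 6 = 2.67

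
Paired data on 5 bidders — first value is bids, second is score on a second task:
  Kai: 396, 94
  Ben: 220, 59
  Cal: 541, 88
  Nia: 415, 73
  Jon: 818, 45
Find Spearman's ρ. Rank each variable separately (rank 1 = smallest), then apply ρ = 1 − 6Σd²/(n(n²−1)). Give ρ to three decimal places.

-0.300

Ranks of variable 1: 2, 1, 4, 3, 5
Ranks of variable 2: 5, 2, 4, 3, 1
d = r₁ − r₂: -3, -1, 0, 0, 4
d²: 9, 1, 0, 0, 16; Σd² = 26
ρ = 1 − 6·26/(5·24) = 1 − 156/120 = -0.300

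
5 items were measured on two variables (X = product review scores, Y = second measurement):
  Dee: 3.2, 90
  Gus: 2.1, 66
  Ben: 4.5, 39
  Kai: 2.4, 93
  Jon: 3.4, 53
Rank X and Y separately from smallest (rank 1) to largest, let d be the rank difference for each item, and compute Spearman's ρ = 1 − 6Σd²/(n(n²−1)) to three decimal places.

Ranks of variable 1: 3, 1, 5, 2, 4
Ranks of variable 2: 4, 3, 1, 5, 2
d = r₁ − r₂: -1, -2, 4, -3, 2
d²: 1, 4, 16, 9, 4; Σd² = 34
ρ = 1 − 6·34/(5·24) = 1 − 204/120 = -0.700

-0.700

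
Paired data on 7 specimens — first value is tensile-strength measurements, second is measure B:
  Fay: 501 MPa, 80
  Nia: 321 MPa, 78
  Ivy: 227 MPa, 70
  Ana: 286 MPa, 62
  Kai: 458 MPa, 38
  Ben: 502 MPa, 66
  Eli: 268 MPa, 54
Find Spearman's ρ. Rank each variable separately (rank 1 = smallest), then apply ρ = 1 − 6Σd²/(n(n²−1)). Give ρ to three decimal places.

0.179

Ranks of variable 1: 6, 4, 1, 3, 5, 7, 2
Ranks of variable 2: 7, 6, 5, 3, 1, 4, 2
d = r₁ − r₂: -1, -2, -4, 0, 4, 3, 0
d²: 1, 4, 16, 0, 16, 9, 0; Σd² = 46
ρ = 1 − 6·46/(7·48) = 1 − 276/336 = 0.179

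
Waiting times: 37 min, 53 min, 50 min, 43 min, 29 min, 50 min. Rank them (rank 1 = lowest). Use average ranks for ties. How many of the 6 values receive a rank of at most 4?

Sorted (ascending): 29, 37, 43, 50, 50, 53
The 2 values of 50 occupy positions 4–5 → average rank (4+5)/2 = 4.5.
Ranks ≤ 4: {1, 2, 3} → 3 values.

3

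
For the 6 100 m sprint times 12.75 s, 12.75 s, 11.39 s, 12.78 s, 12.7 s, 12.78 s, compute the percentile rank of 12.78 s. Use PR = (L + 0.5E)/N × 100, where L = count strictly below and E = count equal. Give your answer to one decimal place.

83.3

N = 6.
Strictly below 12.78: 4. Equal to 12.78: 2.
PR = (4 + 0.5·2)/6 × 100 = 83.3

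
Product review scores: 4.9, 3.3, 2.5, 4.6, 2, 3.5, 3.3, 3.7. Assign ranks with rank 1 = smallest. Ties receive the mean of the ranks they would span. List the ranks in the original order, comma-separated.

8, 3.5, 2, 7, 1, 5, 3.5, 6

Sorted (ascending): 2, 2.5, 3.3, 3.3, 3.5, 3.7, 4.6, 4.9
The 2 values of 3.3 occupy positions 3–4 → average rank (3+4)/2 = 3.5.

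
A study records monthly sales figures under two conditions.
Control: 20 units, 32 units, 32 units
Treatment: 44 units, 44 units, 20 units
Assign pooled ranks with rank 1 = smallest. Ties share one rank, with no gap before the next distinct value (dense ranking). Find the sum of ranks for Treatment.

Sorted (ascending): 20, 20, 32, 32, 44, 44
The 2 values of 20 share dense rank 1.
The 2 values of 32 share dense rank 2.
The 2 values of 44 share dense rank 3.
Treatment values → pooled ranks: 44→3, 44→3, 20→1
Rank sum = 3 + 3 + 1 = 7

7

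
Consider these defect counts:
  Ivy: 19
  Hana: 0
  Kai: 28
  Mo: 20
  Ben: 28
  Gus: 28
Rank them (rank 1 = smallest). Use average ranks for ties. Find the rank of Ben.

Sorted (ascending): 0, 19, 20, 28, 28, 28
The 3 values of 28 occupy positions 4–6 → average rank 5.
Ben has value 28 → rank 5.

5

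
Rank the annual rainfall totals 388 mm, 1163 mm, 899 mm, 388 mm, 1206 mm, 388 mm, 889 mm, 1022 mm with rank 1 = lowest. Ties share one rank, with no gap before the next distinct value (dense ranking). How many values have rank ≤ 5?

7

Sorted (ascending): 388, 388, 388, 889, 899, 1022, 1163, 1206
The 3 values of 388 share dense rank 1.
Remaining distinct values take the next consecutive integers.
Ranks ≤ 5: {1, 1, 1, 2, 3, 4, 5} → 7 values.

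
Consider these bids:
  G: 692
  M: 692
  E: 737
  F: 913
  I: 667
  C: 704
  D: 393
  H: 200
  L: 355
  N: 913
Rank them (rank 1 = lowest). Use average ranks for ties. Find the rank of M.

Sorted (ascending): 200, 355, 393, 667, 692, 692, 704, 737, 913, 913
The 2 values of 692 occupy positions 5–6 → average rank (5+6)/2 = 5.5.
The 2 values of 913 occupy positions 9–10 → average rank (9+10)/2 = 9.5.
M has value 692 → rank 5.5.

5.5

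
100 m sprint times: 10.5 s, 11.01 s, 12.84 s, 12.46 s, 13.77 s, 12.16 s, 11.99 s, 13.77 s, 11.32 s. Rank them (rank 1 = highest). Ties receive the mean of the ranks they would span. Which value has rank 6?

11.99

Sorted (descending): 13.77, 13.77, 12.84, 12.46, 12.16, 11.99, 11.32, 11.01, 10.5
The 2 values of 13.77 occupy positions 1–2 → average rank (1+2)/2 = 1.5.
Rank 6 → value 11.99.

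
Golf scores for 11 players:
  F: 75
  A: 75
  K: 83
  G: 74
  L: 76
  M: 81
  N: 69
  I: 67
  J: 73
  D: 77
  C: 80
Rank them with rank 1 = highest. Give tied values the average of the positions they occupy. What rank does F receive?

6.5

Sorted (descending): 83, 81, 80, 77, 76, 75, 75, 74, 73, 69, 67
The 2 values of 75 occupy positions 6–7 → average rank (6+7)/2 = 6.5.
F has value 75 → rank 6.5.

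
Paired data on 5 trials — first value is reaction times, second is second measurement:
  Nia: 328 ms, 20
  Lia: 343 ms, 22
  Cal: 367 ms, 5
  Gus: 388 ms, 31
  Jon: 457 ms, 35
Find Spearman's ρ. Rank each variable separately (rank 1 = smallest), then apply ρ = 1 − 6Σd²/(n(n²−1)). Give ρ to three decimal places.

Ranks of variable 1: 1, 2, 3, 4, 5
Ranks of variable 2: 2, 3, 1, 4, 5
d = r₁ − r₂: -1, -1, 2, 0, 0
d²: 1, 1, 4, 0, 0; Σd² = 6
ρ = 1 − 6·6/(5·24) = 1 − 36/120 = 0.700

0.700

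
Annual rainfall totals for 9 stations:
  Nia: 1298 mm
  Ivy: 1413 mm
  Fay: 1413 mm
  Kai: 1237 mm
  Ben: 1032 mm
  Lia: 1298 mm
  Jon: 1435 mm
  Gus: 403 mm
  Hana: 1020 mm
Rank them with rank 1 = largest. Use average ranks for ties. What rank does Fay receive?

2.5

Sorted (descending): 1435, 1413, 1413, 1298, 1298, 1237, 1032, 1020, 403
The 2 values of 1413 occupy positions 2–3 → average rank (2+3)/2 = 2.5.
The 2 values of 1298 occupy positions 4–5 → average rank (4+5)/2 = 4.5.
Fay has value 1413 mm → rank 2.5.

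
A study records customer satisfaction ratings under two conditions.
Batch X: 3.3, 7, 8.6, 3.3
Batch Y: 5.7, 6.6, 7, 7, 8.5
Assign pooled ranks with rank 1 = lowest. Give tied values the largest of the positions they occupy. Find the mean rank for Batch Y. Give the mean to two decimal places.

5.80

Sorted (ascending): 3.3, 3.3, 5.7, 6.6, 7, 7, 7, 8.5, 8.6
The 2 values of 3.3 occupy positions 1–2 → each gets rank 2.
The 3 values of 7 occupy positions 5–7 → each gets rank 7.
Batch Y values → pooled ranks: 5.7→3, 6.6→4, 7→7, 7→7, 8.5→8
Mean rank = (3 + 4 + 7 + 7 + 8) / 5 = 5.80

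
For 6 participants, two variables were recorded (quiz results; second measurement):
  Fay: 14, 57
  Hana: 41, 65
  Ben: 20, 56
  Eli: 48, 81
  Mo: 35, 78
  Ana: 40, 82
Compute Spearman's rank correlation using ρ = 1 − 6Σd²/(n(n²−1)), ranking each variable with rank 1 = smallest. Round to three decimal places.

0.657

Ranks of variable 1: 1, 5, 2, 6, 3, 4
Ranks of variable 2: 2, 3, 1, 5, 4, 6
d = r₁ − r₂: -1, 2, 1, 1, -1, -2
d²: 1, 4, 1, 1, 1, 4; Σd² = 12
ρ = 1 − 6·12/(6·35) = 1 − 72/210 = 0.657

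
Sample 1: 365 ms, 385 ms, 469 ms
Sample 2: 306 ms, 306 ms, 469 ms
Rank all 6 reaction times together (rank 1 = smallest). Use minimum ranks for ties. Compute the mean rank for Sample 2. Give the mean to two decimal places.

2.33

Sorted (ascending): 306, 306, 365, 385, 469, 469
The 2 values of 306 occupy positions 1–2 → each gets rank 1.
The 2 values of 469 occupy positions 5–6 → each gets rank 5.
Sample 2 values → pooled ranks: 306→1, 306→1, 469→5
Mean rank = (1 + 1 + 5) / 3 = 2.33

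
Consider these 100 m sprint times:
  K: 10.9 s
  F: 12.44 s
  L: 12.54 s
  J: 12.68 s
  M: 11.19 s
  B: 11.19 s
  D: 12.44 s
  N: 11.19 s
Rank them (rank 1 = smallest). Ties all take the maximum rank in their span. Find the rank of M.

4

Sorted (ascending): 10.9, 11.19, 11.19, 11.19, 12.44, 12.44, 12.54, 12.68
The 3 values of 11.19 occupy positions 2–4 → each gets rank 4.
The 2 values of 12.44 occupy positions 5–6 → each gets rank 6.
M has value 11.19 s → rank 4.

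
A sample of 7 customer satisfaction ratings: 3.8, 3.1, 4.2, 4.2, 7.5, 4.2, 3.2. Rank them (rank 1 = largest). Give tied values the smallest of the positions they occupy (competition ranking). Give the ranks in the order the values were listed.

Sorted (descending): 7.5, 4.2, 4.2, 4.2, 3.8, 3.2, 3.1
The 3 values of 4.2 occupy positions 2–4 → each gets rank 2.

5, 7, 2, 2, 1, 2, 6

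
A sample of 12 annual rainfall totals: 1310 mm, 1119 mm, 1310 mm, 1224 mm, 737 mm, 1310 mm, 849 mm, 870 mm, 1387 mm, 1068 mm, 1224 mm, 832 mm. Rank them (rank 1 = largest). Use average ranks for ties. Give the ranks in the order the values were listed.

3, 7, 3, 5.5, 12, 3, 10, 9, 1, 8, 5.5, 11

Sorted (descending): 1387, 1310, 1310, 1310, 1224, 1224, 1119, 1068, 870, 849, 832, 737
The 3 values of 1310 occupy positions 2–4 → average rank 3.
The 2 values of 1224 occupy positions 5–6 → average rank (5+6)/2 = 5.5.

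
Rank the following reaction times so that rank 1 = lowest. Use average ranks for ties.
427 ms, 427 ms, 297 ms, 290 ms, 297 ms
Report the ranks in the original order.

4.5, 4.5, 2.5, 1, 2.5

Sorted (ascending): 290, 297, 297, 427, 427
The 2 values of 297 occupy positions 2–3 → average rank (2+3)/2 = 2.5.
The 2 values of 427 occupy positions 4–5 → average rank (4+5)/2 = 4.5.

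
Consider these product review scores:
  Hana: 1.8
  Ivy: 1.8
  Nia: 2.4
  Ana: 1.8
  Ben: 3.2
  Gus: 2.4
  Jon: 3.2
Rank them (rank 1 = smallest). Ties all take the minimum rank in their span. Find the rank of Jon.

6

Sorted (ascending): 1.8, 1.8, 1.8, 2.4, 2.4, 3.2, 3.2
The 3 values of 1.8 occupy positions 1–3 → each gets rank 1.
The 2 values of 2.4 occupy positions 4–5 → each gets rank 4.
The 2 values of 3.2 occupy positions 6–7 → each gets rank 6.
Jon has value 3.2 → rank 6.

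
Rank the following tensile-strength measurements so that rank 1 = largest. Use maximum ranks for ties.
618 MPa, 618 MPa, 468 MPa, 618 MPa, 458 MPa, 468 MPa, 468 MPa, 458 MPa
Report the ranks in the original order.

Sorted (descending): 618, 618, 618, 468, 468, 468, 458, 458
The 3 values of 618 occupy positions 1–3 → each gets rank 3.
The 3 values of 468 occupy positions 4–6 → each gets rank 6.
The 2 values of 458 occupy positions 7–8 → each gets rank 8.

3, 3, 6, 3, 8, 6, 6, 8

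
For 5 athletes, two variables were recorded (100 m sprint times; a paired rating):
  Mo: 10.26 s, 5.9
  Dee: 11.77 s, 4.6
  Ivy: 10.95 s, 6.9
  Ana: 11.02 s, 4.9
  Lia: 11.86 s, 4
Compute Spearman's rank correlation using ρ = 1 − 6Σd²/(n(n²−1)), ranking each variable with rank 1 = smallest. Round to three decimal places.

Ranks of variable 1: 1, 4, 2, 3, 5
Ranks of variable 2: 4, 2, 5, 3, 1
d = r₁ − r₂: -3, 2, -3, 0, 4
d²: 9, 4, 9, 0, 16; Σd² = 38
ρ = 1 − 6·38/(5·24) = 1 − 228/120 = -0.900

-0.900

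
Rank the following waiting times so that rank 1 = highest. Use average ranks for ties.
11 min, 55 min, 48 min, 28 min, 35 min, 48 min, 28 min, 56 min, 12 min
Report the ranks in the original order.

Sorted (descending): 56, 55, 48, 48, 35, 28, 28, 12, 11
The 2 values of 48 occupy positions 3–4 → average rank (3+4)/2 = 3.5.
The 2 values of 28 occupy positions 6–7 → average rank (6+7)/2 = 6.5.

9, 2, 3.5, 6.5, 5, 3.5, 6.5, 1, 8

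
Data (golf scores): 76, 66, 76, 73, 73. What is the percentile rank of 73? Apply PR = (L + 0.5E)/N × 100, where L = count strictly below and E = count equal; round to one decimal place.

40.0

N = 5.
Strictly below 73: 1. Equal to 73: 2.
PR = (1 + 0.5·2)/5 × 100 = 40.0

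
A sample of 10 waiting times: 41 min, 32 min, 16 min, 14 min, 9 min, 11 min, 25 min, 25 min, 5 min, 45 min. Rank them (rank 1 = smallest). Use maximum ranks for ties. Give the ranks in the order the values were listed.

9, 8, 5, 4, 2, 3, 7, 7, 1, 10

Sorted (ascending): 5, 9, 11, 14, 16, 25, 25, 32, 41, 45
The 2 values of 25 occupy positions 6–7 → each gets rank 7.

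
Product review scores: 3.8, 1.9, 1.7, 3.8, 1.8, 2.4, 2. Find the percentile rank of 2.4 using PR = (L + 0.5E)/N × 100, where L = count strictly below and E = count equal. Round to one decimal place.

N = 7.
Strictly below 2.4: 4. Equal to 2.4: 1.
PR = (4 + 0.5·1)/7 × 100 = 64.3

64.3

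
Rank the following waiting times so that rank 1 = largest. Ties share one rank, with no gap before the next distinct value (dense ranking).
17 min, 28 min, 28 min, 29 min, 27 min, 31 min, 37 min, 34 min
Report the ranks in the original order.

7, 5, 5, 4, 6, 3, 1, 2

Sorted (descending): 37, 34, 31, 29, 28, 28, 27, 17
The 2 values of 28 share dense rank 5.
Remaining distinct values take the next consecutive integers.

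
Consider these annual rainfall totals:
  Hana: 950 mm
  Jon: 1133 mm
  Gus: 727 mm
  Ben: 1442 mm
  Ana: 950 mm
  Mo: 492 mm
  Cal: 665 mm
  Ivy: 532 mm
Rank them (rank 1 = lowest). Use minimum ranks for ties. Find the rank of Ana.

5

Sorted (ascending): 492, 532, 665, 727, 950, 950, 1133, 1442
The 2 values of 950 occupy positions 5–6 → each gets rank 5.
Ana has value 950 mm → rank 5.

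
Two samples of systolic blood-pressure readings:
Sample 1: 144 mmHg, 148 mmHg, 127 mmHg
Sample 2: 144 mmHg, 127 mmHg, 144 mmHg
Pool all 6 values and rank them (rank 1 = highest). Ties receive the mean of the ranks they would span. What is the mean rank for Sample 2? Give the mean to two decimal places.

Sorted (descending): 148, 144, 144, 144, 127, 127
The 3 values of 144 occupy positions 2–4 → average rank 3.
The 2 values of 127 occupy positions 5–6 → average rank (5+6)/2 = 5.5.
Sample 2 values → pooled ranks: 144→3, 127→5.5, 144→3
Mean rank = (3 + 5.5 + 3) / 3 = 3.83

3.83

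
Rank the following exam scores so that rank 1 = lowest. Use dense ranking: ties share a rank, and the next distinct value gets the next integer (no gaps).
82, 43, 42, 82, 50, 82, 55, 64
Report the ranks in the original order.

6, 2, 1, 6, 3, 6, 4, 5

Sorted (ascending): 42, 43, 50, 55, 64, 82, 82, 82
The 3 values of 82 share dense rank 6.
Remaining distinct values take the next consecutive integers.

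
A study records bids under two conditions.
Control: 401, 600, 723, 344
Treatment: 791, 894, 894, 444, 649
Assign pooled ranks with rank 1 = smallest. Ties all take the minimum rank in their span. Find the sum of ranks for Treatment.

Sorted (ascending): 344, 401, 444, 600, 649, 723, 791, 894, 894
The 2 values of 894 occupy positions 8–9 → each gets rank 8.
Treatment values → pooled ranks: 791→7, 894→8, 894→8, 444→3, 649→5
Rank sum = 7 + 8 + 8 + 3 + 5 = 31

31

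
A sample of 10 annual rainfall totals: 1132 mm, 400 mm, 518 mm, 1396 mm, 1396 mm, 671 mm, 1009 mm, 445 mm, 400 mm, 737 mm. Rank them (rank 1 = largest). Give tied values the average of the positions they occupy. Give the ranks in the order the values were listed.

Sorted (descending): 1396, 1396, 1132, 1009, 737, 671, 518, 445, 400, 400
The 2 values of 1396 occupy positions 1–2 → average rank (1+2)/2 = 1.5.
The 2 values of 400 occupy positions 9–10 → average rank (9+10)/2 = 9.5.

3, 9.5, 7, 1.5, 1.5, 6, 4, 8, 9.5, 5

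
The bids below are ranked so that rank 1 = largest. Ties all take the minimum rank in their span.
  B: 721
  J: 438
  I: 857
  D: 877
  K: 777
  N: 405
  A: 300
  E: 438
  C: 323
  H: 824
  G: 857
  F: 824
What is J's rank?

8

Sorted (descending): 877, 857, 857, 824, 824, 777, 721, 438, 438, 405, 323, 300
The 2 values of 857 occupy positions 2–3 → each gets rank 2.
The 2 values of 824 occupy positions 4–5 → each gets rank 4.
The 2 values of 438 occupy positions 8–9 → each gets rank 8.
J has value 438 → rank 8.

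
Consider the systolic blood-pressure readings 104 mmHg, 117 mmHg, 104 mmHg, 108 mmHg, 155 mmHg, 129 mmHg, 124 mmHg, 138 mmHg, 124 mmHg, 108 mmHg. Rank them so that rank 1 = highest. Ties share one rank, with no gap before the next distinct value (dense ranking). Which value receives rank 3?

129

Sorted (descending): 155, 138, 129, 124, 124, 117, 108, 108, 104, 104
The 2 values of 124 share dense rank 4.
The 2 values of 108 share dense rank 6.
The 2 values of 104 share dense rank 7.
Remaining distinct values take the next consecutive integers.
Rank 3 → value 129.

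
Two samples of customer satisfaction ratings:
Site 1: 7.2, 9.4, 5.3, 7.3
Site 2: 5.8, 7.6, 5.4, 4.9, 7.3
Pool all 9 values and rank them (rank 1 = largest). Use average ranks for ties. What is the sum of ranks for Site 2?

27.5

Sorted (descending): 9.4, 7.6, 7.3, 7.3, 7.2, 5.8, 5.4, 5.3, 4.9
The 2 values of 7.3 occupy positions 3–4 → average rank (3+4)/2 = 3.5.
Site 2 values → pooled ranks: 5.8→6, 7.6→2, 5.4→7, 4.9→9, 7.3→3.5
Rank sum = 6 + 2 + 7 + 9 + 3.5 = 27.5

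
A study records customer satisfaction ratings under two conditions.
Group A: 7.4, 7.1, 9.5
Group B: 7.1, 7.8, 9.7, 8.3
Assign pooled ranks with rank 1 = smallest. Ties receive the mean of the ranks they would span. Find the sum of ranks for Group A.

Sorted (ascending): 7.1, 7.1, 7.4, 7.8, 8.3, 9.5, 9.7
The 2 values of 7.1 occupy positions 1–2 → average rank (1+2)/2 = 1.5.
Group A values → pooled ranks: 7.4→3, 7.1→1.5, 9.5→6
Rank sum = 3 + 1.5 + 6 = 10.5

10.5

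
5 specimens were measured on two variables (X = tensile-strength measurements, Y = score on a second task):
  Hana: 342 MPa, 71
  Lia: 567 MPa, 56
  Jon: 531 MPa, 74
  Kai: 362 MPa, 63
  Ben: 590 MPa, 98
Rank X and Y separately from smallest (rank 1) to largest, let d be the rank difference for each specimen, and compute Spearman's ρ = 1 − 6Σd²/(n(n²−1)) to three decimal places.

0.300

Ranks of variable 1: 1, 4, 3, 2, 5
Ranks of variable 2: 3, 1, 4, 2, 5
d = r₁ − r₂: -2, 3, -1, 0, 0
d²: 4, 9, 1, 0, 0; Σd² = 14
ρ = 1 − 6·14/(5·24) = 1 − 84/120 = 0.300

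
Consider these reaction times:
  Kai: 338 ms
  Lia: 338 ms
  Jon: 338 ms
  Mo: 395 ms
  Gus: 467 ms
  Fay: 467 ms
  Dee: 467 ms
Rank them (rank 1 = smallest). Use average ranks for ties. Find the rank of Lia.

2

Sorted (ascending): 338, 338, 338, 395, 467, 467, 467
The 3 values of 338 occupy positions 1–3 → average rank 2.
The 3 values of 467 occupy positions 5–7 → average rank 6.
Lia has value 338 ms → rank 2.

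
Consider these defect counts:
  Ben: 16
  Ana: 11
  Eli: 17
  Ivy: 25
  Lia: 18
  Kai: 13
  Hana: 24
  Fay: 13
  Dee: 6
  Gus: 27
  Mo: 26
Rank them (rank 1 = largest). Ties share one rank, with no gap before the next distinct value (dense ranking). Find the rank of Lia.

Sorted (descending): 27, 26, 25, 24, 18, 17, 16, 13, 13, 11, 6
The 2 values of 13 share dense rank 8.
Remaining distinct values take the next consecutive integers.
Lia has value 18 → rank 5.

5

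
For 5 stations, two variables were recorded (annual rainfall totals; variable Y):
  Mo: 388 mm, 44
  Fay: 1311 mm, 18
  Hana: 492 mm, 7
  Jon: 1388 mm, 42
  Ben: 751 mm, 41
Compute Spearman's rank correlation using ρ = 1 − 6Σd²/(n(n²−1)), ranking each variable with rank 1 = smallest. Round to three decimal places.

-0.100

Ranks of variable 1: 1, 4, 2, 5, 3
Ranks of variable 2: 5, 2, 1, 4, 3
d = r₁ − r₂: -4, 2, 1, 1, 0
d²: 16, 4, 1, 1, 0; Σd² = 22
ρ = 1 − 6·22/(5·24) = 1 − 132/120 = -0.100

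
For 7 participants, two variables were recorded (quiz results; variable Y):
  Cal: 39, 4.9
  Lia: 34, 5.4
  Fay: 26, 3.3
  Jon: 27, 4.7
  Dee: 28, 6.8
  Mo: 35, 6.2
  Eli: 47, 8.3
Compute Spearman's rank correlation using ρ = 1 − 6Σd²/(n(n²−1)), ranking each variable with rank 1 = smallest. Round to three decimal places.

Ranks of variable 1: 6, 4, 1, 2, 3, 5, 7
Ranks of variable 2: 3, 4, 1, 2, 6, 5, 7
d = r₁ − r₂: 3, 0, 0, 0, -3, 0, 0
d²: 9, 0, 0, 0, 9, 0, 0; Σd² = 18
ρ = 1 − 6·18/(7·48) = 1 − 108/336 = 0.679

0.679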